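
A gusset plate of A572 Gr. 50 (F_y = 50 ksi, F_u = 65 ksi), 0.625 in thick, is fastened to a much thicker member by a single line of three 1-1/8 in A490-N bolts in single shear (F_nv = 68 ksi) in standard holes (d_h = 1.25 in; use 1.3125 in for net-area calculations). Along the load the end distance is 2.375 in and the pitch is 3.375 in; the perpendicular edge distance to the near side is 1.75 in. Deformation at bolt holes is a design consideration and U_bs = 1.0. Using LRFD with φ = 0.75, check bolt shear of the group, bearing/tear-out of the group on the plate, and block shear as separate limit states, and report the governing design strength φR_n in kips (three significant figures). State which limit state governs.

Bolt shear: A_b = π·1.125²/4 = 0.994 in²; R_n = 68 × 0.994 × 3 × 1 = 202.8 kips → 0.75 × 202.8 = 152 kips.
Bearing: edge l_c = 1.75, r_n = 85.31 kips; interior l_c = 2.125, r_n = 103.6 kips; R_n = 85.31 + 2·103.6 = 292.5 kips → 219 kips.
Block shear: A_gv = 5.703, A_nv = 3.652, A_nt = 0.6836 in²; R_n = min(0.6F_uA_nv, 0.6F_yA_gv) + U_bs·F_u·A_nt = 186.9 kips → 140 kips.
Block shear governs: 140 kips.

140 kips (block shear governs)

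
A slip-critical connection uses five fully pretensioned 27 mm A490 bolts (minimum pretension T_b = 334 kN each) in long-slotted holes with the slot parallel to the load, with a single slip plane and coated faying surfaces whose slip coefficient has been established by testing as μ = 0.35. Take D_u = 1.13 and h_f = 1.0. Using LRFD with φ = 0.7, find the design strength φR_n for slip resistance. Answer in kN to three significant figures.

462 kN

R_n = μ · D_u · h_f · T_b · n_s · n_b = 0.35 × 1.13 × 1.0 × 334 × 1 × 5 = 660.5 kN.
Design strength φR_n = 0.7 × 660.5 = 462 kN.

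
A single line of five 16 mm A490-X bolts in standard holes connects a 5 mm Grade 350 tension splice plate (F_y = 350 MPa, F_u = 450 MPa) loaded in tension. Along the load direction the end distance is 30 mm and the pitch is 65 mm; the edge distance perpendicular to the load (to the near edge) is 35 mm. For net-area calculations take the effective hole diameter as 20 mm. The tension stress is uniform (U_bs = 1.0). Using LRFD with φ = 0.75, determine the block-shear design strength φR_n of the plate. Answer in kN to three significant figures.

Shear plane L_v = 30 + 4·65 = 290 mm; A_gv = 290 × 5 = 1450 mm².
A_nv = (290 − 4.5·20) × 5 = 1000 mm².
A_nt = (35 − 0.5·20) × 5 = 125 mm².
0.6 F_u A_nv = 270 kN; 0.6 F_y A_gv = 304.5 kN → shear rupture governs the shear term.
R_n = 270 + 1.0 × 450 × 125 / 1000 = 326.2 kN.
Design strength φR_n = 0.75 × 326.2 = 245 kN.

245 kN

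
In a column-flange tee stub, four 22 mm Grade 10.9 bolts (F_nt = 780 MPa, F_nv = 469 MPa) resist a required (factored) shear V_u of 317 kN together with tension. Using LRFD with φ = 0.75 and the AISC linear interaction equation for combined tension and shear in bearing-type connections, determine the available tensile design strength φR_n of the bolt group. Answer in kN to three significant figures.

629 kN

A_b = π·22²/4 = 380.1 mm²; f_rv = 317 × 1000 / (4 × 380.1) = 208.5 MPa.
F'_nt = 1.3 F_nt − (F_nt / φF_nv) f_rv = 1.3·780 − (780/(0.75·469))·208.5 = 551.7 MPa, capped at F_nt → F'_nt = 551.7 MPa.
R_n = F'_nt · A_b · n = 551.7 × 380.1 × 4 / 1000 = 838.9 kN.
Design strength φR_n = 0.75 × 838.9 = 629 kN.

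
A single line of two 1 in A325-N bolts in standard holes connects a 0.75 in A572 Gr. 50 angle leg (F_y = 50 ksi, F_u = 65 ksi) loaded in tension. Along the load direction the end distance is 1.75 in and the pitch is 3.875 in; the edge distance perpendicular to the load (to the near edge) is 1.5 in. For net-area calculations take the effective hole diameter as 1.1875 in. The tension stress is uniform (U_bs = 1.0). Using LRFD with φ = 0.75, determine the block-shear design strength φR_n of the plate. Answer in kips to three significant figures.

Shear plane L_v = 1.75 + 1·3.875 = 5.625 in; A_gv = 5.625 × 0.75 = 4.219 in².
A_nv = (5.625 − 1.5·1.1875) × 0.75 = 2.883 in².
A_nt = (1.5 − 0.5·1.1875) × 0.75 = 0.6797 in².
0.6 F_u A_nv = 112.4 kips; 0.6 F_y A_gv = 126.6 kips → shear rupture governs the shear term.
R_n = 112.4 + 1.0 × 65 × 0.6797 = 156.6 kips.
Design strength φR_n = 0.75 × 156.6 = 117 kips.

117 kips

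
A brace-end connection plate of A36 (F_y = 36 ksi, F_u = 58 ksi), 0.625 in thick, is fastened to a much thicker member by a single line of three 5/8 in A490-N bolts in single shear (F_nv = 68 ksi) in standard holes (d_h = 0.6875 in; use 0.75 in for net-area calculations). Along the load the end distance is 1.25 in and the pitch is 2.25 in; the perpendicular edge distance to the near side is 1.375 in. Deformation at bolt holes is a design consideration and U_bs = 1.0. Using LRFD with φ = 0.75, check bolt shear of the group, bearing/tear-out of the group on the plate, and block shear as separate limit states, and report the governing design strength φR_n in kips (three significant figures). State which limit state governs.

46.9 kips (bolt shear governs)

Bolt shear: A_b = π·0.625²/4 = 0.3068 in²; R_n = 68 × 0.3068 × 3 × 1 = 62.59 kips → 0.75 × 62.59 = 46.9 kips.
Bearing: edge l_c = 0.9062, r_n = 39.42 kips; interior l_c = 1.562, r_n = 54.38 kips; R_n = 39.42 + 2·54.38 = 148.2 kips → 111 kips.
Block shear: A_gv = 3.594, A_nv = 2.422, A_nt = 0.625 in²; R_n = min(0.6F_uA_nv, 0.6F_yA_gv) + U_bs·F_u·A_nt = 113.9 kips → 85.4 kips.
Bolt shear governs: 46.9 kips.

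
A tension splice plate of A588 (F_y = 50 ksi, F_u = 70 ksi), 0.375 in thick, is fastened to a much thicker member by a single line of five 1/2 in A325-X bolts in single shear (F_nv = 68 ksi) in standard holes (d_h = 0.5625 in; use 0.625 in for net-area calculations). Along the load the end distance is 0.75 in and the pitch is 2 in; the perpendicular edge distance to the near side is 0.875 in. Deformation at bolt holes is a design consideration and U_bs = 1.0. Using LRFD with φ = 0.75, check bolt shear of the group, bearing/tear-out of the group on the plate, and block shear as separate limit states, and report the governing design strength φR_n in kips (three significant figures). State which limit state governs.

50.1 kips (bolt shear governs)

Bolt shear: A_b = π·0.5²/4 = 0.1963 in²; R_n = 68 × 0.1963 × 5 × 1 = 66.76 kips → 0.75 × 66.76 = 50.1 kips.
Bearing: edge l_c = 0.4688, r_n = 14.77 kips; interior l_c = 1.438, r_n = 31.5 kips; R_n = 14.77 + 4·31.5 = 140.8 kips → 106 kips.
Block shear: A_gv = 3.281, A_nv = 2.227, A_nt = 0.2109 in²; R_n = min(0.6F_uA_nv, 0.6F_yA_gv) + U_bs·F_u·A_nt = 108.3 kips → 81.2 kips.
Bolt shear governs: 50.1 kips.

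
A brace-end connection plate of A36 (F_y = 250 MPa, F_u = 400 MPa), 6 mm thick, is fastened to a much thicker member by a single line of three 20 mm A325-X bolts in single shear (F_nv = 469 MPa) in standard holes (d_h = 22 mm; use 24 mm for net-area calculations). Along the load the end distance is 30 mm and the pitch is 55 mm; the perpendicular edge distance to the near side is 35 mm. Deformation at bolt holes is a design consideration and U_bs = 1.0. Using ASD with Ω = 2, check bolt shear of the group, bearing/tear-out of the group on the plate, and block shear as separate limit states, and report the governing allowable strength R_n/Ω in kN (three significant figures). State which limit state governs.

Bolt shear: A_b = π·20²/4 = 314.2 mm²; R_n = 469 × 314.2 × 3 × 1 / 1000 = 442 kN → 442 / 2 = 221 kN.
Bearing: edge l_c = 19, r_n = 54.72 kN; interior l_c = 33, r_n = 95.04 kN; R_n = 54.72 + 2·95.04 = 244.8 kN → 122 kN.
Block shear: A_gv = 840, A_nv = 480, A_nt = 138 mm²; R_n = min(0.6F_uA_nv, 0.6F_yA_gv) + U_bs·F_u·A_nt = 170.4 kN → 85.2 kN.
Block shear governs: 85.2 kN.

85.2 kN (block shear governs)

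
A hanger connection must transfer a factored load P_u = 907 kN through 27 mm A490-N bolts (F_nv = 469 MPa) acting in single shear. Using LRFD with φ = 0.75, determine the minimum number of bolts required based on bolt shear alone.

A_b = π·27²/4 = 572.6 mm².
Per-bolt design strength φR_n = 0.75 × 469 × 572.6 × 1 / 1000 = 201.4 kN.
n ≥ 907 / 201.4 = 4.504 → use 5 bolts.

5 bolts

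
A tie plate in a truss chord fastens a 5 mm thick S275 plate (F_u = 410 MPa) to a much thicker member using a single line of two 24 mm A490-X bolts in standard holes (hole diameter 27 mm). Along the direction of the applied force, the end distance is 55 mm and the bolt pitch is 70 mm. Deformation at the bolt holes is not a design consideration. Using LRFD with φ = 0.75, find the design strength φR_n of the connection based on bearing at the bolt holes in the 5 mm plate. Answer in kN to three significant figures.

Per bolt r_n = 1.5 l_c t F_u ≤ 3.0 d t F_u; upper limit = 3.0 × 24 × 5 × 410 / 1000 = 147.6 kN.
Edge bolt: l_c = 55 − 27/2 = 41.5 mm → 1.5 × 41.5 × 5 × 410 / 1000 = 127.6 → r_n = 127.6 kN.
Interior bolts: l_c = 70 − 27 = 43 mm → 1.5 × 43 × 5 × 410 / 1000 = 132.2 → r_n = 132.2 kN.
R_n = 1 × 127.6 + 1 × 132.2 = 259.8 kN.
Design strength φR_n = 0.75 × 259.8 = 195 kN.

195 kN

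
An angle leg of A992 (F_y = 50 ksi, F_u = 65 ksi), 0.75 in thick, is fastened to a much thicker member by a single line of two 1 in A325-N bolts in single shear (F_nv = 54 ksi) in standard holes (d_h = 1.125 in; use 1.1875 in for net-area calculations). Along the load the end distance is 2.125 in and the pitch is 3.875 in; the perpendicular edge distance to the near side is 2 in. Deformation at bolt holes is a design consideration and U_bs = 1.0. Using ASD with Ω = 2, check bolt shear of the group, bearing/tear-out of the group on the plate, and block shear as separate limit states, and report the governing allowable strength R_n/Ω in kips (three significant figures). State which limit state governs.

Bolt shear: A_b = π·1²/4 = 0.7854 in²; R_n = 54 × 0.7854 × 2 × 1 = 84.82 kips → 84.82 / 2 = 42.4 kips.
Bearing: edge l_c = 1.562, r_n = 91.41 kips; interior l_c = 2.75, r_n = 117 kips; R_n = 91.41 + 1·117 = 208.4 kips → 104 kips.
Block shear: A_gv = 4.5, A_nv = 3.164, A_nt = 1.055 in²; R_n = min(0.6F_uA_nv, 0.6F_yA_gv) + U_bs·F_u·A_nt = 192 kips → 96 kips.
Bolt shear governs: 42.4 kips.

42.4 kips (bolt shear governs)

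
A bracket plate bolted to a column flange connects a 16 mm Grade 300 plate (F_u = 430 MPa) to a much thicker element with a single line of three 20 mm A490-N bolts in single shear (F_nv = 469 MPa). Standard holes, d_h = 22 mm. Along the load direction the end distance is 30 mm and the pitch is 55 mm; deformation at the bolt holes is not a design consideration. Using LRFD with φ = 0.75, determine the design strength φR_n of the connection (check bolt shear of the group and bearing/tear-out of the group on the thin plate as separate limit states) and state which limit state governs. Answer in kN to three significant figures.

332 kN (bolt shear governs)

Bolt shear: A_b = π·20²/4 = 314.2 mm²; R_n = 469 × 314.2 × 3 × 1 / 1000 = 442 kN → 0.75 × 442 = 332 kN.
Bearing (1.5 l_c t F_u ≤ 3.0 d t F_u): upper limit = 3.0·20·16·430 / 1000 = 412.8 kN.
  Edge l_c = 30 − 22/2 = 19 → r_n = 196.1 kN; interior l_c = 55 − 22 = 33 → r_n = 340.6 kN.
  R_n,bearing = 1·196.1 + 2·340.6 = 877.2 kN → 0.75 × 877.2 = 658 kN.
Bolt shear governs: 332 kN.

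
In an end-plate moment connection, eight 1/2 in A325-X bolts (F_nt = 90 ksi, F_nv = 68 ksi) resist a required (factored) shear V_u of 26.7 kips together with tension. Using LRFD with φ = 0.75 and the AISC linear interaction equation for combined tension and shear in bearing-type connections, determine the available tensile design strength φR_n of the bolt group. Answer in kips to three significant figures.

A_b = π·0.5²/4 = 0.1963 in²; f_rv = 26.7 / (8 × 0.1963) = 17 ksi.
F'_nt = 1.3 F_nt − (F_nt / φF_nv) f_rv = 1.3·90 − (90/(0.75·68))·17 = 87 ksi, capped at F_nt → F'_nt = 87 ksi.
R_n = F'_nt · A_b · n = 87 × 0.1963 × 8 = 136.7 kips.
Design strength φR_n = 0.75 × 136.7 = 102 kips.

102 kips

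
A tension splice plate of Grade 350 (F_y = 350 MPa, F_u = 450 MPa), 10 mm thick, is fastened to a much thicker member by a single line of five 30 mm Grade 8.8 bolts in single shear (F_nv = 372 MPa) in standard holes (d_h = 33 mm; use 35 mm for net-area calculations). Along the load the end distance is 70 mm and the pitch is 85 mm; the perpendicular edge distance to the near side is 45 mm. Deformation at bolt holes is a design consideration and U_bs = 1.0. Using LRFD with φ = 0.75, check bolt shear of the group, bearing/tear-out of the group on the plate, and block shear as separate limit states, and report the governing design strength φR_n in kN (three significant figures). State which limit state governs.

604 kN (block shear governs)

Bolt shear: A_b = π·30²/4 = 706.9 mm²; R_n = 372 × 706.9 × 5 × 1 / 1000 = 1315 kN → 0.75 × 1315 = 986 kN.
Bearing: edge l_c = 53.5, r_n = 288.9 kN; interior l_c = 52, r_n = 280.8 kN; R_n = 288.9 + 4·280.8 = 1412 kN → 1060 kN.
Block shear: A_gv = 4100, A_nv = 2525, A_nt = 275 mm²; R_n = min(0.6F_uA_nv, 0.6F_yA_gv) + U_bs·F_u·A_nt = 805.5 kN → 604 kN.
Block shear governs: 604 kN.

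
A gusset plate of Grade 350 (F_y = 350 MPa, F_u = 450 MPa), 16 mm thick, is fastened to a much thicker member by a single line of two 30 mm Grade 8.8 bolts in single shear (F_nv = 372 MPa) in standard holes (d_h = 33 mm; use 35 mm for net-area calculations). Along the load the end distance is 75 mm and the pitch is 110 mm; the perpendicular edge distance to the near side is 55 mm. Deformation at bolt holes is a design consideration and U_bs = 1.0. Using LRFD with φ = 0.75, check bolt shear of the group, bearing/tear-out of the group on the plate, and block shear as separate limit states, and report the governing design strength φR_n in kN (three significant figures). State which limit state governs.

394 kN (bolt shear governs)

Bolt shear: A_b = π·30²/4 = 706.9 mm²; R_n = 372 × 706.9 × 2 × 1 / 1000 = 525.9 kN → 0.75 × 525.9 = 394 kN.
Bearing: edge l_c = 58.5, r_n = 505.4 kN; interior l_c = 77, r_n = 518.4 kN; R_n = 505.4 + 1·518.4 = 1024 kN → 768 kN.
Block shear: A_gv = 2960, A_nv = 2120, A_nt = 600 mm²; R_n = min(0.6F_uA_nv, 0.6F_yA_gv) + U_bs·F_u·A_nt = 842.4 kN → 632 kN.
Bolt shear governs: 394 kN.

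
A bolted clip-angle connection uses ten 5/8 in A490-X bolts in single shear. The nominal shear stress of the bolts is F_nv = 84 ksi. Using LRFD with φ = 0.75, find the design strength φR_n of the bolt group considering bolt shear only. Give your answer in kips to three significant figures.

A_b = π × 0.625² / 4 = 0.3068 in².
R_n = F_nv · A_b · n · n_s = 84 × 0.3068 × 10 × 1 = 257.7 kips.
Design strength φR_n = 0.75 × 257.7 = 193 kips.

193 kips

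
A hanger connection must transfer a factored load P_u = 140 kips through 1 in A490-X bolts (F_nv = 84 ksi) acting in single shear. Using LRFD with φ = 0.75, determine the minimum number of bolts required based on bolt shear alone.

3 bolts

A_b = π·1²/4 = 0.7854 in².
Per-bolt design strength φR_n = 0.75 × 84 × 0.7854 × 1 = 49.48 kips.
n ≥ 140 / 49.48 = 2.829 → use 3 bolts.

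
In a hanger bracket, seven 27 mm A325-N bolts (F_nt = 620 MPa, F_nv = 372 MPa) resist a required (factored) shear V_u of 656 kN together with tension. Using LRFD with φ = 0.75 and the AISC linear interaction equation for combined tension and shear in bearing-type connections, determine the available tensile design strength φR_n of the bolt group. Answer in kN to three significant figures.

1330 kN

A_b = π·27²/4 = 572.6 mm²; f_rv = 656 × 1000 / (7 × 572.6) = 163.7 MPa.
F'_nt = 1.3 F_nt − (F_nt / φF_nv) f_rv = 1.3·620 − (620/(0.75·372))·163.7 = 442.3 MPa, capped at F_nt → F'_nt = 442.3 MPa.
R_n = F'_nt · A_b · n = 442.3 × 572.6 × 7 / 1000 = 1773 kN.
Design strength φR_n = 0.75 × 1773 = 1330 kN.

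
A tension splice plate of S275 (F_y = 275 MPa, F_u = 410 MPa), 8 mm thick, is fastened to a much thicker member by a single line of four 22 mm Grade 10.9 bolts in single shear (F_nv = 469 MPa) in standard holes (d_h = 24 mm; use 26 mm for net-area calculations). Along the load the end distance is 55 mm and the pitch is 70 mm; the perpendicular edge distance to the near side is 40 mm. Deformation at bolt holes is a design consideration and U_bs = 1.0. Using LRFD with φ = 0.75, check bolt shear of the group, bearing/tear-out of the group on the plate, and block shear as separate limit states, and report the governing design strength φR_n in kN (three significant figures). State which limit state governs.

Bolt shear: A_b = π·22²/4 = 380.1 mm²; R_n = 469 × 380.1 × 4 × 1 / 1000 = 713.1 kN → 0.75 × 713.1 = 535 kN.
Bearing: edge l_c = 43, r_n = 169.2 kN; interior l_c = 46, r_n = 173.2 kN; R_n = 169.2 + 3·173.2 = 688.8 kN → 517 kN.
Block shear: A_gv = 2120, A_nv = 1392, A_nt = 216 mm²; R_n = min(0.6F_uA_nv, 0.6F_yA_gv) + U_bs·F_u·A_nt = 431 kN → 323 kN.
Block shear governs: 323 kN.

323 kN (block shear governs)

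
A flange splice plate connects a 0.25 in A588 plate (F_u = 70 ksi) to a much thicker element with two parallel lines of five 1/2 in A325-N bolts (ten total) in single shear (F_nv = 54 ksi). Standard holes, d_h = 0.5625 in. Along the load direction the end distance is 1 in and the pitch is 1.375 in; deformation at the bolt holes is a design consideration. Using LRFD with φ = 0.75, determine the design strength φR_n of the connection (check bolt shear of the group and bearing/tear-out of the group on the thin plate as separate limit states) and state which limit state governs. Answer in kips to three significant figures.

Bolt shear: A_b = π·0.5²/4 = 0.1963 in²; R_n = 54 × 0.1963 × 10 × 1 = 106 kips → 0.75 × 106 = 79.5 kips.
Bearing (1.2 l_c t F_u ≤ 2.4 d t F_u): upper limit = 2.4·0.5·0.25·70 = 21 kips.
  Edge l_c = 1 − 0.5625/2 = 0.7188 → r_n = 15.09 kips; interior l_c = 1.375 − 0.5625 = 0.8125 → r_n = 17.06 kips.
  R_n,bearing = 2·15.09 + 8·17.06 = 166.7 kips → 0.75 × 166.7 = 125 kips.
Bolt shear governs: 79.5 kips.

79.5 kips (bolt shear governs)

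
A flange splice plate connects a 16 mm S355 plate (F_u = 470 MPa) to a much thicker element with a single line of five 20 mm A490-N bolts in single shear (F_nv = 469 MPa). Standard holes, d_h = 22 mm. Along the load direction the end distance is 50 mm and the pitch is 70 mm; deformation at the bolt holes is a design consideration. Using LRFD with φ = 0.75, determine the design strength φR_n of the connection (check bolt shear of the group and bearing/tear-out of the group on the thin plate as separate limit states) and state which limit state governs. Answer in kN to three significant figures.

553 kN (bolt shear governs)

Bolt shear: A_b = π·20²/4 = 314.2 mm²; R_n = 469 × 314.2 × 5 × 1 / 1000 = 736.7 kN → 0.75 × 736.7 = 553 kN.
Bearing (1.2 l_c t F_u ≤ 2.4 d t F_u): upper limit = 2.4·20·16·470 / 1000 = 361 kN.
  Edge l_c = 50 − 22/2 = 39 → r_n = 351.9 kN; interior l_c = 70 − 22 = 48 → r_n = 361 kN.
  R_n,bearing = 1·351.9 + 4·361 = 1796 kN → 0.75 × 1796 = 1350 kN.
Bolt shear governs: 553 kN.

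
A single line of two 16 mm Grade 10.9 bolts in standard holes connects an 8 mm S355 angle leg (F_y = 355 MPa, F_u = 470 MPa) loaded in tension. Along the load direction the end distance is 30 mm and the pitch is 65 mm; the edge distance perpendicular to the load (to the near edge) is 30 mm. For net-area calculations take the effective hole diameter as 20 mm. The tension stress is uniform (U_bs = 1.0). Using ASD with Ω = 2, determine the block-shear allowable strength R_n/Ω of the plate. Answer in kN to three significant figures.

Shear plane L_v = 30 + 1·65 = 95 mm; A_gv = 95 × 8 = 760 mm².
A_nv = (95 − 1.5·20) × 8 = 520 mm².
A_nt = (30 − 0.5·20) × 8 = 160 mm².
0.6 F_u A_nv = 146.6 kN; 0.6 F_y A_gv = 161.9 kN → shear rupture governs the shear term.
R_n = 146.6 + 1.0 × 470 × 160 / 1000 = 221.8 kN.
Allowable strength R_n/Ω = 221.8 / 2 = 111 kN.

111 kN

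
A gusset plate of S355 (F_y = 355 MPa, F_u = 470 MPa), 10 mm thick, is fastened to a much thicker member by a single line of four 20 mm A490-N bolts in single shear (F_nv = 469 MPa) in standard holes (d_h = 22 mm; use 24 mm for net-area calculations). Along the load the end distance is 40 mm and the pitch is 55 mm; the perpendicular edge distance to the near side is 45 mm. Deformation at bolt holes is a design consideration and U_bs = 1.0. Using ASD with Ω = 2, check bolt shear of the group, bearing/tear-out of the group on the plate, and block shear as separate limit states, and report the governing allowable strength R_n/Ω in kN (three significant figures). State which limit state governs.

Bolt shear: A_b = π·20²/4 = 314.2 mm²; R_n = 469 × 314.2 × 4 × 1 / 1000 = 589.4 kN → 589.4 / 2 = 295 kN.
Bearing: edge l_c = 29, r_n = 163.6 kN; interior l_c = 33, r_n = 186.1 kN; R_n = 163.6 + 3·186.1 = 721.9 kN → 361 kN.
Block shear: A_gv = 2050, A_nv = 1210, A_nt = 330 mm²; R_n = min(0.6F_uA_nv, 0.6F_yA_gv) + U_bs·F_u·A_nt = 496.3 kN → 248 kN.
Block shear governs: 248 kN.

248 kN (block shear governs)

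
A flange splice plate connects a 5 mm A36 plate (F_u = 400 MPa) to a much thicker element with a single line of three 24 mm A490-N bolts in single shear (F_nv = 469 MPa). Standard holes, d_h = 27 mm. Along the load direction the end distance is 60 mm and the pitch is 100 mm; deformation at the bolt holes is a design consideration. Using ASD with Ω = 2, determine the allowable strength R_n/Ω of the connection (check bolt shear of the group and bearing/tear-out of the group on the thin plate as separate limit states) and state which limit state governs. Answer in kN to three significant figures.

Bolt shear: A_b = π·24²/4 = 452.4 mm²; R_n = 469 × 452.4 × 3 × 1 / 1000 = 636.5 kN → 636.5 / 2 = 318 kN.
Bearing (1.2 l_c t F_u ≤ 2.4 d t F_u): upper limit = 2.4·24·5·400 / 1000 = 115.2 kN.
  Edge l_c = 60 − 27/2 = 46.5 → r_n = 111.6 kN; interior l_c = 100 − 27 = 73 → r_n = 115.2 kN.
  R_n,bearing = 1·111.6 + 2·115.2 = 342 kN → 342 / 2 = 171 kN.
Bearing governs: 171 kN.

171 kN (bearing governs)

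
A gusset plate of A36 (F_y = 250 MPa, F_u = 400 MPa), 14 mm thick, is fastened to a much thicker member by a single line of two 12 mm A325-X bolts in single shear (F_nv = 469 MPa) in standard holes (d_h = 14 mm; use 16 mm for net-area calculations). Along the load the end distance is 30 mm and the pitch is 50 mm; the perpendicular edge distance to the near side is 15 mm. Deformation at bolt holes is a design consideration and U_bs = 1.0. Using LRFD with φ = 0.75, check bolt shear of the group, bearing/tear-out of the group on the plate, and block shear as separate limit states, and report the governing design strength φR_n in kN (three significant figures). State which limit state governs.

79.6 kN (bolt shear governs)

Bolt shear: A_b = π·12²/4 = 113.1 mm²; R_n = 469 × 113.1 × 2 × 1 / 1000 = 106.1 kN → 0.75 × 106.1 = 79.6 kN.
Bearing: edge l_c = 23, r_n = 154.6 kN; interior l_c = 36, r_n = 161.3 kN; R_n = 154.6 + 1·161.3 = 315.8 kN → 237 kN.
Block shear: A_gv = 1120, A_nv = 784, A_nt = 98 mm²; R_n = min(0.6F_uA_nv, 0.6F_yA_gv) + U_bs·F_u·A_nt = 207.2 kN → 155 kN.
Bolt shear governs: 79.6 kN.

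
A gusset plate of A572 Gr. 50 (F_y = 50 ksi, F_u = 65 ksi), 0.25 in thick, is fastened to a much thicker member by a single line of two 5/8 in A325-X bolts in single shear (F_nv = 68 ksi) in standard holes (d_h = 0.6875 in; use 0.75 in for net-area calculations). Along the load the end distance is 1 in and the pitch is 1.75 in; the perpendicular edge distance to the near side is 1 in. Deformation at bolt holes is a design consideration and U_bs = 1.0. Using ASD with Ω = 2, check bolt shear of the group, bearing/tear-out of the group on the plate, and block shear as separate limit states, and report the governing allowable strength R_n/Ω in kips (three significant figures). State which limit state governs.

Bolt shear: A_b = π·0.625²/4 = 0.3068 in²; R_n = 68 × 0.3068 × 2 × 1 = 41.72 kips → 41.72 / 2 = 20.9 kips.
Bearing: edge l_c = 0.6562, r_n = 12.8 kips; interior l_c = 1.062, r_n = 20.72 kips; R_n = 12.8 + 1·20.72 = 33.52 kips → 16.8 kips.
Block shear: A_gv = 0.6875, A_nv = 0.4062, A_nt = 0.1562 in²; R_n = min(0.6F_uA_nv, 0.6F_yA_gv) + U_bs·F_u·A_nt = 26 kips → 13 kips.
Block shear governs: 13 kips.

13 kips (block shear governs)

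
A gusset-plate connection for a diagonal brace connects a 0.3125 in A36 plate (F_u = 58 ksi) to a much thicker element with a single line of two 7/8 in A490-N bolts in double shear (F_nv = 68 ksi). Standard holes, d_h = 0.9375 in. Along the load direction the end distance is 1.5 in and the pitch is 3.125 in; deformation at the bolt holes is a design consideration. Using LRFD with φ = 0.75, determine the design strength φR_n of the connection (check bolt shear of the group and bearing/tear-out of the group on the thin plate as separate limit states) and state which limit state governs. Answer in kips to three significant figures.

45.4 kips (bearing governs)

Bolt shear: A_b = π·0.875²/4 = 0.6013 in²; R_n = 68 × 0.6013 × 2 × 2 = 163.6 kips → 0.75 × 163.6 = 123 kips.
Bearing (1.2 l_c t F_u ≤ 2.4 d t F_u): upper limit = 2.4·0.875·0.3125·58 = 38.06 kips.
  Edge l_c = 1.5 − 0.9375/2 = 1.031 → r_n = 22.43 kips; interior l_c = 3.125 − 0.9375 = 2.188 → r_n = 38.06 kips.
  R_n,bearing = 1·22.43 + 1·38.06 = 60.49 kips → 0.75 × 60.49 = 45.4 kips.
Bearing governs: 45.4 kips.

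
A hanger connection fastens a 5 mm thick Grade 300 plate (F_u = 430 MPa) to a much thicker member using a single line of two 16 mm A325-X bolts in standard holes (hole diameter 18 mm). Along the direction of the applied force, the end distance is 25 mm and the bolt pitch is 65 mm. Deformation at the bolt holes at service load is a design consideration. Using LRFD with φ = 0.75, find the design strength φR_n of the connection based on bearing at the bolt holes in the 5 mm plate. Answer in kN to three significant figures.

Per bolt r_n = 1.2 l_c t F_u ≤ 2.4 d t F_u; upper limit = 2.4 × 16 × 5 × 430 / 1000 = 82.56 kN.
Edge bolt: l_c = 25 − 18/2 = 16 mm → 1.2 × 16 × 5 × 430 / 1000 = 41.28 → r_n = 41.28 kN.
Interior bolts: l_c = 65 − 18 = 47 mm → 1.2 × 47 × 5 × 430 / 1000 = 121.3 → r_n = 82.56 kN.
R_n = 1 × 41.28 + 1 × 82.56 = 123.8 kN.
Design strength φR_n = 0.75 × 123.8 = 92.9 kN.

92.9 kN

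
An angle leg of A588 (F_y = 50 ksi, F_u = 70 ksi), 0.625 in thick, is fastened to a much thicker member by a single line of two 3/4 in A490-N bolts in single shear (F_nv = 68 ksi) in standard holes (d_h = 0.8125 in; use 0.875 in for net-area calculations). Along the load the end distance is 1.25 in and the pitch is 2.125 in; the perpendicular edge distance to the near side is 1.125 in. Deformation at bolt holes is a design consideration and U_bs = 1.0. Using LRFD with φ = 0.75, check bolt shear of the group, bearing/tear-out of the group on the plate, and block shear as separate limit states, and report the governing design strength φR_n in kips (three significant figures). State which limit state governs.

45.1 kips (bolt shear governs)

Bolt shear: A_b = π·0.75²/4 = 0.4418 in²; R_n = 68 × 0.4418 × 2 × 1 = 60.08 kips → 0.75 × 60.08 = 45.1 kips.
Bearing: edge l_c = 0.8438, r_n = 44.3 kips; interior l_c = 1.312, r_n = 68.91 kips; R_n = 44.3 + 1·68.91 = 113.2 kips → 84.9 kips.
Block shear: A_gv = 2.109, A_nv = 1.289, A_nt = 0.4297 in²; R_n = min(0.6F_uA_nv, 0.6F_yA_gv) + U_bs·F_u·A_nt = 84.22 kips → 63.2 kips.
Bolt shear governs: 45.1 kips.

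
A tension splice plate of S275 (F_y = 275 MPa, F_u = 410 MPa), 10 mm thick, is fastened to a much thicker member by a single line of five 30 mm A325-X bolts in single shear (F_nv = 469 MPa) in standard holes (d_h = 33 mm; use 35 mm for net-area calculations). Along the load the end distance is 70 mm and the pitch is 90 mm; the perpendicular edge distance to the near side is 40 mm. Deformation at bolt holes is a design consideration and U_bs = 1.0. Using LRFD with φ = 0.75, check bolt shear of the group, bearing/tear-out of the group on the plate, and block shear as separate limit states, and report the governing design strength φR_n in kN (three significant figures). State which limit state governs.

572 kN (block shear governs)

Bolt shear: A_b = π·30²/4 = 706.9 mm²; R_n = 469 × 706.9 × 5 × 1 / 1000 = 1658 kN → 0.75 × 1658 = 1240 kN.
Bearing: edge l_c = 53.5, r_n = 263.2 kN; interior l_c = 57, r_n = 280.4 kN; R_n = 263.2 + 4·280.4 = 1385 kN → 1040 kN.
Block shear: A_gv = 4300, A_nv = 2725, A_nt = 225 mm²; R_n = min(0.6F_uA_nv, 0.6F_yA_gv) + U_bs·F_u·A_nt = 762.6 kN → 572 kN.
Block shear governs: 572 kN.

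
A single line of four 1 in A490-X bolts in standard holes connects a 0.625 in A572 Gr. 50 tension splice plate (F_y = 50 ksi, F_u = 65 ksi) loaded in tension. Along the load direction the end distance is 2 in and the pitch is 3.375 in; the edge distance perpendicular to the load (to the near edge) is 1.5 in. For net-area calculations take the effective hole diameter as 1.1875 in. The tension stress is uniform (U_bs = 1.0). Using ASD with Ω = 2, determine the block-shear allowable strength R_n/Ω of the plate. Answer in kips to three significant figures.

116 kips

Shear plane L_v = 2 + 3·3.375 = 12.12 in; A_gv = 12.12 × 0.625 = 7.578 in².
A_nv = (12.12 − 3.5·1.1875) × 0.625 = 4.98 in².
A_nt = (1.5 − 0.5·1.1875) × 0.625 = 0.5664 in².
0.6 F_u A_nv = 194.2 kips; 0.6 F_y A_gv = 227.3 kips → shear rupture governs the shear term.
R_n = 194.2 + 1.0 × 65 × 0.5664 = 231.1 kips.
Allowable strength R_n/Ω = 231.1 / 2 = 116 kips.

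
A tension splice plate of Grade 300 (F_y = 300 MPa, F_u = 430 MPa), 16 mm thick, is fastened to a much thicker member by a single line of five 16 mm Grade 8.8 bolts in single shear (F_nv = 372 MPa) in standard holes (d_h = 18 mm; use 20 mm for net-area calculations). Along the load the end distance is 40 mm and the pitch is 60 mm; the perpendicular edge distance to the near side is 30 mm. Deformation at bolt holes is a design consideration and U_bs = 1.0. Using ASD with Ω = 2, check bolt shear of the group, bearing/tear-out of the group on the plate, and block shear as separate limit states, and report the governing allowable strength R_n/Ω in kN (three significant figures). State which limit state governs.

Bolt shear: A_b = π·16²/4 = 201.1 mm²; R_n = 372 × 201.1 × 5 × 1 / 1000 = 374 kN → 374 / 2 = 187 kN.
Bearing: edge l_c = 31, r_n = 255.9 kN; interior l_c = 42, r_n = 264.2 kN; R_n = 255.9 + 4·264.2 = 1313 kN → 656 kN.
Block shear: A_gv = 4480, A_nv = 3040, A_nt = 320 mm²; R_n = min(0.6F_uA_nv, 0.6F_yA_gv) + U_bs·F_u·A_nt = 921.9 kN → 461 kN.
Bolt shear governs: 187 kN.

187 kN (bolt shear governs)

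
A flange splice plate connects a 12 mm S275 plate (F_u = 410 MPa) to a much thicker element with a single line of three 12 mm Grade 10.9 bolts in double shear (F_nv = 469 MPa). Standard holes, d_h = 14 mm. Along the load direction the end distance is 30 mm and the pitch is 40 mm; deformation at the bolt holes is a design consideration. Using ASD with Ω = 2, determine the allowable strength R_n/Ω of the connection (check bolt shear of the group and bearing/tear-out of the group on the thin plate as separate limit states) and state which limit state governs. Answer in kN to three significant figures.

159 kN (bolt shear governs)

Bolt shear: A_b = π·12²/4 = 113.1 mm²; R_n = 469 × 113.1 × 3 × 2 / 1000 = 318.3 kN → 318.3 / 2 = 159 kN.
Bearing (1.2 l_c t F_u ≤ 2.4 d t F_u): upper limit = 2.4·12·12·410 / 1000 = 141.7 kN.
  Edge l_c = 30 − 14/2 = 23 → r_n = 135.8 kN; interior l_c = 40 − 14 = 26 → r_n = 141.7 kN.
  R_n,bearing = 1·135.8 + 2·141.7 = 419.2 kN → 419.2 / 2 = 210 kN.
Bolt shear governs: 159 kN.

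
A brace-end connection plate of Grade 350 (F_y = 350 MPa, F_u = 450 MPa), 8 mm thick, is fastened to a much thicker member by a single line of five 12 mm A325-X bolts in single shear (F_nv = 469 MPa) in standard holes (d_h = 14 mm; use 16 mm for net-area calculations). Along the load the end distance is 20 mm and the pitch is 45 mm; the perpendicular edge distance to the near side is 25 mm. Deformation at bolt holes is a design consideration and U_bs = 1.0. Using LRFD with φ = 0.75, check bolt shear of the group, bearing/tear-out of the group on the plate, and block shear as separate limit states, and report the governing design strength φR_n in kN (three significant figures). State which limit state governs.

199 kN (bolt shear governs)

Bolt shear: A_b = π·12²/4 = 113.1 mm²; R_n = 469 × 113.1 × 5 × 1 / 1000 = 265.2 kN → 0.75 × 265.2 = 199 kN.
Bearing: edge l_c = 13, r_n = 56.16 kN; interior l_c = 31, r_n = 103.7 kN; R_n = 56.16 + 4·103.7 = 470.9 kN → 353 kN.
Block shear: A_gv = 1600, A_nv = 1024, A_nt = 136 mm²; R_n = min(0.6F_uA_nv, 0.6F_yA_gv) + U_bs·F_u·A_nt = 337.7 kN → 253 kN.
Bolt shear governs: 199 kN.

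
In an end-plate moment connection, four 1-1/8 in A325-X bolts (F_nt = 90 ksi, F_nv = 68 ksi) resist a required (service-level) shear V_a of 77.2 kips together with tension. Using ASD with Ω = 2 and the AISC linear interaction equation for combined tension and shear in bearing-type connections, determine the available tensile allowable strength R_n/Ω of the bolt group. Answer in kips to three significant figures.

130 kips

A_b = π·1.125²/4 = 0.994 in²; f_rv = 77.2 / (4 × 0.994) = 19.42 ksi.
F'_nt = 1.3 F_nt − (Ω F_nt / F_nv) f_rv = 1.3·90 − (2·90/68)·19.42 = 65.6 ksi, capped at F_nt → F'_nt = 65.6 ksi.
R_n = F'_nt · A_b · n = 65.6 × 0.994 × 4 = 260.8 kips.
Allowable strength R_n/Ω = 260.8 / 2 = 130 kips.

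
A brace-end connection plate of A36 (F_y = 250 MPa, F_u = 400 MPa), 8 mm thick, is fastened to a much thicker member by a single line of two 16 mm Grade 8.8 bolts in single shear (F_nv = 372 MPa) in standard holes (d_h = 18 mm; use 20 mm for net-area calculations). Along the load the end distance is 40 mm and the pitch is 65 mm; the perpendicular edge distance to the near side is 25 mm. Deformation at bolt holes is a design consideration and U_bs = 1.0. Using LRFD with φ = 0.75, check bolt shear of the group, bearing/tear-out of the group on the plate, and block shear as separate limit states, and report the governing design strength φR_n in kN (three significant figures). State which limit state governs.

112 kN (bolt shear governs)

Bolt shear: A_b = π·16²/4 = 201.1 mm²; R_n = 372 × 201.1 × 2 × 1 / 1000 = 149.6 kN → 0.75 × 149.6 = 112 kN.
Bearing: edge l_c = 31, r_n = 119 kN; interior l_c = 47, r_n = 122.9 kN; R_n = 119 + 1·122.9 = 241.9 kN → 181 kN.
Block shear: A_gv = 840, A_nv = 600, A_nt = 120 mm²; R_n = min(0.6F_uA_nv, 0.6F_yA_gv) + U_bs·F_u·A_nt = 174 kN → 130 kN.
Bolt shear governs: 112 kN.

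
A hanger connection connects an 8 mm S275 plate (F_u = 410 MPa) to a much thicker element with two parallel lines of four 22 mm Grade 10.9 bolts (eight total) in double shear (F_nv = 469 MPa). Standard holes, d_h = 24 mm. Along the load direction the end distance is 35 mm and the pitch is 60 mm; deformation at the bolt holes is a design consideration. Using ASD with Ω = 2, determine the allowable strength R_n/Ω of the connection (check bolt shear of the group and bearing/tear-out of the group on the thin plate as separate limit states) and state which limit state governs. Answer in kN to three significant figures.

516 kN (bearing governs)

Bolt shear: A_b = π·22²/4 = 380.1 mm²; R_n = 469 × 380.1 × 8 × 2 / 1000 = 2853 kN → 2853 / 2 = 1430 kN.
Bearing (1.2 l_c t F_u ≤ 2.4 d t F_u): upper limit = 2.4·22·8·410 / 1000 = 173.2 kN.
  Edge l_c = 35 − 24/2 = 23 → r_n = 90.53 kN; interior l_c = 60 − 24 = 36 → r_n = 141.7 kN.
  R_n,bearing = 2·90.53 + 6·141.7 = 1031 kN → 1031 / 2 = 516 kN.
Bearing governs: 516 kN.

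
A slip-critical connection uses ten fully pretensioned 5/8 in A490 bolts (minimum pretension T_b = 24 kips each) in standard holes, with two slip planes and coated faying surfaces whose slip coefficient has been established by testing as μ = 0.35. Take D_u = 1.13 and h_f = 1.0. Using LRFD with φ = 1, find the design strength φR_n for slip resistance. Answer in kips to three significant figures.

190 kips

R_n = μ · D_u · h_f · T_b · n_s · n_b = 0.35 × 1.13 × 1.0 × 24 × 2 × 10 = 189.8 kips.
Design strength φR_n = 1 × 189.8 = 190 kips.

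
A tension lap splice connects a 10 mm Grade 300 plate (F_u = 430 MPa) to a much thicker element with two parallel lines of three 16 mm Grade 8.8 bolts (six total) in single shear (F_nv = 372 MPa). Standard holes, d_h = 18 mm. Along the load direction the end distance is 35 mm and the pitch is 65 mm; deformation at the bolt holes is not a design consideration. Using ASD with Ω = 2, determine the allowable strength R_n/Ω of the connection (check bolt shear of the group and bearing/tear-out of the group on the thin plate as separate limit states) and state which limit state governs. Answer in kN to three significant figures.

Bolt shear: A_b = π·16²/4 = 201.1 mm²; R_n = 372 × 201.1 × 6 × 1 / 1000 = 448.8 kN → 448.8 / 2 = 224 kN.
Bearing (1.5 l_c t F_u ≤ 3.0 d t F_u): upper limit = 3.0·16·10·430 / 1000 = 206.4 kN.
  Edge l_c = 35 − 18/2 = 26 → r_n = 167.7 kN; interior l_c = 65 − 18 = 47 → r_n = 206.4 kN.
  R_n,bearing = 2·167.7 + 4·206.4 = 1161 kN → 1161 / 2 = 580 kN.
Bolt shear governs: 224 kN.

224 kN (bolt shear governs)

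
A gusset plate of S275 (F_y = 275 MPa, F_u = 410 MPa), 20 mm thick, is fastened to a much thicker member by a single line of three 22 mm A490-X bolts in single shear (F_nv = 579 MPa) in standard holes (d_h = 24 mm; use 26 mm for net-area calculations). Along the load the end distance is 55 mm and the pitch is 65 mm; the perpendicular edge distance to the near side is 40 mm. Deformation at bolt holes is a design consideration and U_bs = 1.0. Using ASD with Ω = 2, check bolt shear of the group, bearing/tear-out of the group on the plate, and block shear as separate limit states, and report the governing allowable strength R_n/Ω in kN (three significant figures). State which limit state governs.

Bolt shear: A_b = π·22²/4 = 380.1 mm²; R_n = 579 × 380.1 × 3 × 1 / 1000 = 660.3 kN → 660.3 / 2 = 330 kN.
Bearing: edge l_c = 43, r_n = 423.1 kN; interior l_c = 41, r_n = 403.4 kN; R_n = 423.1 + 2·403.4 = 1230 kN → 615 kN.
Block shear: A_gv = 3700, A_nv = 2400, A_nt = 540 mm²; R_n = min(0.6F_uA_nv, 0.6F_yA_gv) + U_bs·F_u·A_nt = 811.8 kN → 406 kN.
Bolt shear governs: 330 kN.

330 kN (bolt shear governs)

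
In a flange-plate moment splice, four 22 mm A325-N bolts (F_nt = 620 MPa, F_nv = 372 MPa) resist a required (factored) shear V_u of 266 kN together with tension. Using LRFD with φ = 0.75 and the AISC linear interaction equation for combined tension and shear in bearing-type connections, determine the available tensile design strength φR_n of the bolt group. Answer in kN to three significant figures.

476 kN

A_b = π·22²/4 = 380.1 mm²; f_rv = 266 × 1000 / (4 × 380.1) = 174.9 MPa.
F'_nt = 1.3 F_nt − (F_nt / φF_nv) f_rv = 1.3·620 − (620/(0.75·372))·174.9 = 417.2 MPa, capped at F_nt → F'_nt = 417.2 MPa.
R_n = F'_nt · A_b · n = 417.2 × 380.1 × 4 / 1000 = 634.4 kN.
Design strength φR_n = 0.75 × 634.4 = 476 kN.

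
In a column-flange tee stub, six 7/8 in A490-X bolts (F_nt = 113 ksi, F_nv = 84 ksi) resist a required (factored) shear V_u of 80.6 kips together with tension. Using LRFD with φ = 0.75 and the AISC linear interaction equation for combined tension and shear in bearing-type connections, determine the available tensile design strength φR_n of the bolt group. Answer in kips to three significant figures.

A_b = π·0.875²/4 = 0.6013 in²; f_rv = 80.6 / (6 × 0.6013) = 22.34 ksi.
F'_nt = 1.3 F_nt − (F_nt / φF_nv) f_rv = 1.3·113 − (113/(0.75·84))·22.34 = 106.8 ksi, capped at F_nt → F'_nt = 106.8 ksi.
R_n = F'_nt · A_b · n = 106.8 × 0.6013 × 6 = 385.4 kips.
Design strength φR_n = 0.75 × 385.4 = 289 kips.

289 kips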